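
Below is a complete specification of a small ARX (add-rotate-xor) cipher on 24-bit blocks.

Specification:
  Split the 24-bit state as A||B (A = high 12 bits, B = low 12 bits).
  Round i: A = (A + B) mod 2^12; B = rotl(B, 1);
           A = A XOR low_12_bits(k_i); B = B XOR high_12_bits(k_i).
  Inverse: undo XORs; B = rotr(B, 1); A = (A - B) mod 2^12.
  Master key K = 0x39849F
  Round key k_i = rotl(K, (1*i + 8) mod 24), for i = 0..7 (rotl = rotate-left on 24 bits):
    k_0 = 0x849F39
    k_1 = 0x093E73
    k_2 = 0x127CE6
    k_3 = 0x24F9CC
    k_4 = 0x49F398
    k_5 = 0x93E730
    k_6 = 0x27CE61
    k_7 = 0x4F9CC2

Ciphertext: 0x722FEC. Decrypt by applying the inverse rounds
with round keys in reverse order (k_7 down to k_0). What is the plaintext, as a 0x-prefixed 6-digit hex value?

0xC28FDF

s_0 = ciphertext = 0x722FEC
s_1 = InvRound(s_0, k_7) = 0xE56D8A
s_2 = InvRound(s_1, k_6) = 0x83C7FB
s_3 = InvRound(s_2, k_5) = 0xFAAF62
s_4 = InvRound(s_3, k_4) = 0xE34DFE
s_5 = InvRound(s_4, k_3) = 0x820FD8
s_6 = InvRound(s_5, k_2) = 0x547F7F
s_7 = InvRound(s_6, k_1) = 0x33E7F6
s_8 = InvRound(s_7, k_0) = 0xC28FDF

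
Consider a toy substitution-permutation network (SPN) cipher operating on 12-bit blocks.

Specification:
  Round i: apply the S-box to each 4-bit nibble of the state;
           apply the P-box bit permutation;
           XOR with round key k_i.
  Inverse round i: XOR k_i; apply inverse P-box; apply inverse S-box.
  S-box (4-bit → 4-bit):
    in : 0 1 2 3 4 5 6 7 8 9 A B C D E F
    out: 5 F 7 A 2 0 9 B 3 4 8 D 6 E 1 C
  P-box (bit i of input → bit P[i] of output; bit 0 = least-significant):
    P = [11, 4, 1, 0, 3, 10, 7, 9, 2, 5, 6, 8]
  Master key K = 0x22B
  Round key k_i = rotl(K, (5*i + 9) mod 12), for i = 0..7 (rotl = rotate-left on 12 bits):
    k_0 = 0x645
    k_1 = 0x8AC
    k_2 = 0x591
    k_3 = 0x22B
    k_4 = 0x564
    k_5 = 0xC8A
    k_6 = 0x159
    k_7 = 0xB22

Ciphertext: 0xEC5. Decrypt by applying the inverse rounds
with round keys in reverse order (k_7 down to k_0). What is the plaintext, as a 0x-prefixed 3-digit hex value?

0xCCE

s_0 = ciphertext = 0xEC5
s_1 = InvRound(s_0, k_7) = 0x1CF
s_2 = InvRound(s_1, k_6) = 0xE9C
s_3 = InvRound(s_2, k_5) = 0xEAC
s_4 = InvRound(s_3, k_4) = 0xFBE
s_5 = InvRound(s_4, k_3) = 0x6C7
s_6 = InvRound(s_5, k_2) = 0xBAC
s_7 = InvRound(s_6, k_1) = 0xAA5
s_8 = InvRound(s_7, k_0) = 0xCCE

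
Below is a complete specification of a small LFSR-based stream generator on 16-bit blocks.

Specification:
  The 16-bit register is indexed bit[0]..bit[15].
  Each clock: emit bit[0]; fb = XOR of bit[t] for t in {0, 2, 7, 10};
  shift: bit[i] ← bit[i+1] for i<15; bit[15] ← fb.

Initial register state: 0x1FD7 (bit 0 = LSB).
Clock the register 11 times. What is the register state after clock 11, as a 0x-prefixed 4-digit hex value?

0x5343

reg_0 = 0x1FD7
clock 1: out=1, reg = 0x0FEB
clock 2: out=1, reg = 0x87F5
clock 3: out=1, reg = 0x43FA
clock 4: out=0, reg = 0xA1FD
clock 5: out=1, reg = 0xD0FE
clock 6: out=0, reg = 0x687F
clock 7: out=1, reg = 0x343F
clock 8: out=1, reg = 0x9A1F
clock 9: out=1, reg = 0x4D0F
clock 10: out=1, reg = 0xA687
clock 11: out=1, reg = 0x5343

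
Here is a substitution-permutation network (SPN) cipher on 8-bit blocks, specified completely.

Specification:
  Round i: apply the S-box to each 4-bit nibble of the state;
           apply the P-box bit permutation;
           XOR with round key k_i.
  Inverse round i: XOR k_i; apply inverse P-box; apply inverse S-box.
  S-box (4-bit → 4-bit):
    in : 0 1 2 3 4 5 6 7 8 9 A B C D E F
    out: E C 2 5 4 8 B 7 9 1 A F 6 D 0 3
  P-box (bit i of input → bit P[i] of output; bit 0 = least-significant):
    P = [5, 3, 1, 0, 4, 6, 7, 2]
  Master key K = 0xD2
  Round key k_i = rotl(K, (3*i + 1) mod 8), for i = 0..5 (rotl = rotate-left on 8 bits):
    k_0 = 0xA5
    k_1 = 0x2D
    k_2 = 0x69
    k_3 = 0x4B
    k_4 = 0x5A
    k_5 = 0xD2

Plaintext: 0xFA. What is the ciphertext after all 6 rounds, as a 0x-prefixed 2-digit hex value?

s_0 = plaintext = 0xFA
s_1 = Round(s_0, k_0) = 0xFC
s_2 = Round(s_1, k_1) = 0x77
s_3 = Round(s_2, k_2) = 0x93
s_4 = Round(s_3, k_3) = 0x79
s_5 = Round(s_4, k_4) = 0xAA
s_6 = Round(s_5, k_5) = 0x9F

0x9F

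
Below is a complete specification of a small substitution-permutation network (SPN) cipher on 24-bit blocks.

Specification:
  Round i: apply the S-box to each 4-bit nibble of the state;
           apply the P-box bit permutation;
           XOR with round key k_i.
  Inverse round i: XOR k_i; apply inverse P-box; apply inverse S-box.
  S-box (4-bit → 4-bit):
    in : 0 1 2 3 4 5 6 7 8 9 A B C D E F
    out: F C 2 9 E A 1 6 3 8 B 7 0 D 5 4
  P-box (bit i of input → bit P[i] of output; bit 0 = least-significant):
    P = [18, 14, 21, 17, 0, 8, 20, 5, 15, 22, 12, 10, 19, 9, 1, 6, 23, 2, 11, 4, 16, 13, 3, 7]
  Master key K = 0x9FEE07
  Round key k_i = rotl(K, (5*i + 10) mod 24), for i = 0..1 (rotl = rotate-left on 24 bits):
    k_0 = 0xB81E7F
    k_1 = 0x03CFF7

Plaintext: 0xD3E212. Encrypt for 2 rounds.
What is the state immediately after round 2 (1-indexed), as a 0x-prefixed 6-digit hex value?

s_0 = plaintext = 0xD3E212
s_1 = Round(s_0, k_0) = 0x615EC5
s_2 = Round(s_1, k_1) = 0x0015A7

0x0015A7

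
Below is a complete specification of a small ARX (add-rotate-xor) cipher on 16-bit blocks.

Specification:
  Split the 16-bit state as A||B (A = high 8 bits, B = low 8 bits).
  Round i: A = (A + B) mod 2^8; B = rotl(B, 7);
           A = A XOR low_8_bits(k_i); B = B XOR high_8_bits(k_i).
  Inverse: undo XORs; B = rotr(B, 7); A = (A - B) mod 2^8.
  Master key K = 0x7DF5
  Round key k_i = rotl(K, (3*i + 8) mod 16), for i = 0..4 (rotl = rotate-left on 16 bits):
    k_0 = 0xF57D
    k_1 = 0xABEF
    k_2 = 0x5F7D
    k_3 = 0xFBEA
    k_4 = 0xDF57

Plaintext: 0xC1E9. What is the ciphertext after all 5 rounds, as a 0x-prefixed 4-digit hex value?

s_0 = plaintext = 0xC1E9
s_1 = Round(s_0, k_0) = 0xD701
s_2 = Round(s_1, k_1) = 0x372B
s_3 = Round(s_2, k_2) = 0x1FCA
s_4 = Round(s_3, k_3) = 0x039E
s_5 = Round(s_4, k_4) = 0xF690

0xF690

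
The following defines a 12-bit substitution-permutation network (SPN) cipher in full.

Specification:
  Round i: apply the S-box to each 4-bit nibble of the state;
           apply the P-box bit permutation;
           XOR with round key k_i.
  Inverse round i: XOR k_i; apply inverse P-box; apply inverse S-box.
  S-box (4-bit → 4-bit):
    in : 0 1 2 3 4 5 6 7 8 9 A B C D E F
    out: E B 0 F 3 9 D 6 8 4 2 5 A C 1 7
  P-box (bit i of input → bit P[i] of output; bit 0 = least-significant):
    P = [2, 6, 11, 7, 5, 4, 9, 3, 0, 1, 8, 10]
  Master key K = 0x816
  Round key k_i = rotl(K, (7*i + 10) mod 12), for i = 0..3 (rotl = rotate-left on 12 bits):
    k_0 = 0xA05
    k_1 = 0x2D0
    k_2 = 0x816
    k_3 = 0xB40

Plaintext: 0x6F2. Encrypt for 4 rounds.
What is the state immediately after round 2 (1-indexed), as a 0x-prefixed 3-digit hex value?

0x5AC

s_0 = plaintext = 0x6F2
s_1 = Round(s_0, k_0) = 0xD34
s_2 = Round(s_1, k_1) = 0x5AC
s_3 = Round(s_2, k_2) = 0xCC7
s_4 = Round(s_3, k_3) = 0x71A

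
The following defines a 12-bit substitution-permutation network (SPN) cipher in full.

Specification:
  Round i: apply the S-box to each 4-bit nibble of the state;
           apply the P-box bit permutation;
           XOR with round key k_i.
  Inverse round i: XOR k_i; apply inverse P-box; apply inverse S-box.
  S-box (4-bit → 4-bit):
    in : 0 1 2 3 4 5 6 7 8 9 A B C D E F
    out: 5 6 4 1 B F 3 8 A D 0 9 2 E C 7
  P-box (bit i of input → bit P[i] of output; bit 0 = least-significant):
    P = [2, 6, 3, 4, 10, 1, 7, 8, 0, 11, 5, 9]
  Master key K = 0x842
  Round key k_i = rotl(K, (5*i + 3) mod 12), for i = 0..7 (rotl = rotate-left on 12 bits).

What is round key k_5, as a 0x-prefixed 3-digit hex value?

K = 0x842
k_0 = rotl(K, (5*0+3) mod 12) = rotl(K, 3) = 0x214
k_1 = rotl(K, (5*1+3) mod 12) = rotl(K, 8) = 0x284
k_2 = rotl(K, (5*2+3) mod 12) = rotl(K, 1) = 0x085
k_3 = rotl(K, (5*3+3) mod 12) = rotl(K, 6) = 0x0A1
k_4 = rotl(K, (5*4+3) mod 12) = rotl(K, 11) = 0x421
k_5 = rotl(K, (5*5+3) mod 12) = rotl(K, 4) = 0x428

0x428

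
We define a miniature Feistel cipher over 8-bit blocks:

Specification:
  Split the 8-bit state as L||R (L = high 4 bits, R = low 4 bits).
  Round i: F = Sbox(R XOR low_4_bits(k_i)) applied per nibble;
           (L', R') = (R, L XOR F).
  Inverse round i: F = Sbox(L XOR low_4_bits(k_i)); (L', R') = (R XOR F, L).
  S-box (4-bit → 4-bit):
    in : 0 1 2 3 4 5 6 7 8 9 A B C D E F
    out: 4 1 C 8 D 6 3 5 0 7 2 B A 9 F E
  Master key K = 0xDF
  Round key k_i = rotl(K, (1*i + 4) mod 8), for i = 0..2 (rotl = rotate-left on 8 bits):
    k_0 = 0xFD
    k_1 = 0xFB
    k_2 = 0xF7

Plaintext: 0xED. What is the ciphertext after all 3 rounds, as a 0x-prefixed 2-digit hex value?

0xC1

s_0 = plaintext = 0xED
s_1 = Round(s_0, k_0) = 0xDA
s_2 = Round(s_1, k_1) = 0xAC
s_3 = Round(s_2, k_2) = 0xC1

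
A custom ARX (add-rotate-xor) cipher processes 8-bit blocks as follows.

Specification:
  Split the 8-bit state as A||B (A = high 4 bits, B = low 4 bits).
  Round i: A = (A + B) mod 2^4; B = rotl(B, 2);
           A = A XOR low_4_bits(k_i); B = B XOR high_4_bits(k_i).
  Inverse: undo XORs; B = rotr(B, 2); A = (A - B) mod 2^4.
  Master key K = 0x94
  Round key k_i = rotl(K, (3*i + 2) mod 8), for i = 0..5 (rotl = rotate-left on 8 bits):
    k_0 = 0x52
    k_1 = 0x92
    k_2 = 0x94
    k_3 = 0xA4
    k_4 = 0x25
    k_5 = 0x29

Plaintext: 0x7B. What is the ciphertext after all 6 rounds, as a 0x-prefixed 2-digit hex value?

s_0 = plaintext = 0x7B
s_1 = Round(s_0, k_0) = 0x0B
s_2 = Round(s_1, k_1) = 0x97
s_3 = Round(s_2, k_2) = 0x44
s_4 = Round(s_3, k_3) = 0xCB
s_5 = Round(s_4, k_4) = 0x2C
s_6 = Round(s_5, k_5) = 0x71

0x71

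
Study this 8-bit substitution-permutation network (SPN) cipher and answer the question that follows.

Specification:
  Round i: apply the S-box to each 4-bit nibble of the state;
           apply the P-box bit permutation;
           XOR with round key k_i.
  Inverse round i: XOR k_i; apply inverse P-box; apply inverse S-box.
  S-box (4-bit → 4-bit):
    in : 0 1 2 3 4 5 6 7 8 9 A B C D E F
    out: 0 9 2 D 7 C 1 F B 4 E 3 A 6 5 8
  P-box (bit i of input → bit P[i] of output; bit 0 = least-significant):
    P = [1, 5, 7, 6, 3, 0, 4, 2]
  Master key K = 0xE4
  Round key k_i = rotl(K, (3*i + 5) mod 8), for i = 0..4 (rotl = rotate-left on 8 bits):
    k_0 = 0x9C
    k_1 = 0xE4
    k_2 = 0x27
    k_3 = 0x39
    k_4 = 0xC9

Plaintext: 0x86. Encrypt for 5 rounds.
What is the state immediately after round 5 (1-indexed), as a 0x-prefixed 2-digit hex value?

0x1C

s_0 = plaintext = 0x86
s_1 = Round(s_0, k_0) = 0x93
s_2 = Round(s_1, k_1) = 0x36
s_3 = Round(s_2, k_2) = 0x39
s_4 = Round(s_3, k_3) = 0xA5
s_5 = Round(s_4, k_4) = 0x1C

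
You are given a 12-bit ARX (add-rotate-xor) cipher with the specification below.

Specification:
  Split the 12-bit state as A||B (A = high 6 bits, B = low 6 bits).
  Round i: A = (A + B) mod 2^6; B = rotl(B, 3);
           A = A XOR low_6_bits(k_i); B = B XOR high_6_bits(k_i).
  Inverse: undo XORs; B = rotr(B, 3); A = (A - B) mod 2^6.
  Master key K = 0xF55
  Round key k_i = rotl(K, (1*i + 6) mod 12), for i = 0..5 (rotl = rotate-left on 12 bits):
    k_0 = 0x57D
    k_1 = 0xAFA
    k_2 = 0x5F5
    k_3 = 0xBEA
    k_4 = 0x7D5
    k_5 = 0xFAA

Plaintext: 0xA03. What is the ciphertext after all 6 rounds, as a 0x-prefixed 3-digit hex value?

s_0 = plaintext = 0xA03
s_1 = Round(s_0, k_0) = 0x58D
s_2 = Round(s_1, k_1) = 0x642
s_3 = Round(s_2, k_2) = 0xB87
s_4 = Round(s_3, k_3) = 0x7D7
s_5 = Round(s_4, k_4) = 0x8E5
s_6 = Round(s_5, k_5) = 0x892

0x892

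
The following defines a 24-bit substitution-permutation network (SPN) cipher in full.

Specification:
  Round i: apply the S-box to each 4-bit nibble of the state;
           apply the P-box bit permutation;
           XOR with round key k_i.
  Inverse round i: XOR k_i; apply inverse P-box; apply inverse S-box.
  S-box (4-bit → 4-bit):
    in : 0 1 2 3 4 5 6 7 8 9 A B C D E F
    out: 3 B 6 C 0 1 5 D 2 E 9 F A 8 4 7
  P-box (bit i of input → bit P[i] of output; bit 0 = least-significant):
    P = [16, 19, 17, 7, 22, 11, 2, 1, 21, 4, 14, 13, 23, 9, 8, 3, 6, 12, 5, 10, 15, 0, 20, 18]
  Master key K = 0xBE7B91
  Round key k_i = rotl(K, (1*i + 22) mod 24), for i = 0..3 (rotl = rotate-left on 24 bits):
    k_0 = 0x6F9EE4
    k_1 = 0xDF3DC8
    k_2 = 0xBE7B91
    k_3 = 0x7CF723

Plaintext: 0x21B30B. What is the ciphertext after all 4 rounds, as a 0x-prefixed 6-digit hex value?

0xA6D695

s_0 = plaintext = 0x21B30B
s_1 = Round(s_0, k_0) = 0xB4E12D
s_2 = Round(s_1, k_1) = 0xEB945D
s_3 = Round(s_2, k_2) = 0xEE6C79
s_4 = Round(s_3, k_3) = 0xA6D695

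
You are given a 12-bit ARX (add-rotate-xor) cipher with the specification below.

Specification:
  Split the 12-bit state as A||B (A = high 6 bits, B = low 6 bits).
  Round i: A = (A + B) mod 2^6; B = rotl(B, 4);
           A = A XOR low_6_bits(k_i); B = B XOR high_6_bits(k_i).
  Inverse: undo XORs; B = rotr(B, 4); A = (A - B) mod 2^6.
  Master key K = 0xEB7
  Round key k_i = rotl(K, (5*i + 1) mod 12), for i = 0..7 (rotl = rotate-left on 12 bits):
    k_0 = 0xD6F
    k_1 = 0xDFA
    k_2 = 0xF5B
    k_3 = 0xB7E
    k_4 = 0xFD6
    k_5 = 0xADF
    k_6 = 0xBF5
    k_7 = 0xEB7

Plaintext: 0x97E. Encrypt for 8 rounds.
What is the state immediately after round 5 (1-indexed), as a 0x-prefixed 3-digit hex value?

s_0 = plaintext = 0x97E
s_1 = Round(s_0, k_0) = 0x31A
s_2 = Round(s_1, k_1) = 0x711
s_3 = Round(s_2, k_2) = 0xDA9
s_4 = Round(s_3, k_3) = 0x877
s_5 = Round(s_4, k_4) = 0x382
s_6 = Round(s_5, k_5) = 0x3CB
s_7 = Round(s_6, k_6) = 0xBDD
s_8 = Round(s_7, k_7) = 0xEED

0x382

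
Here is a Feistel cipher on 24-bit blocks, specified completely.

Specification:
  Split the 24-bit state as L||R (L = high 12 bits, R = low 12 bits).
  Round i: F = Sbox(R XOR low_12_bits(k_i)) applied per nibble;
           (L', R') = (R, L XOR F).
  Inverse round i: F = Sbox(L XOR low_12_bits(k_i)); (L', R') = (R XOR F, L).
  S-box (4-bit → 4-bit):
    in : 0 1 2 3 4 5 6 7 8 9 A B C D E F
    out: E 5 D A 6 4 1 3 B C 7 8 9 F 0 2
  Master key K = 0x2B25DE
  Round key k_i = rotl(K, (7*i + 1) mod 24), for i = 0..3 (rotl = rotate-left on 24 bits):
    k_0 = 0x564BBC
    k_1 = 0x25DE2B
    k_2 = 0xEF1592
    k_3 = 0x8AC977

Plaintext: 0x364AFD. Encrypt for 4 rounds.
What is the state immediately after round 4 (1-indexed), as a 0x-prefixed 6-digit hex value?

0x08AD05

s_0 = plaintext = 0x364AFD
s_1 = Round(s_0, k_0) = 0xAFD601
s_2 = Round(s_1, k_1) = 0x60112A
s_3 = Round(s_2, k_2) = 0x12A08A
s_4 = Round(s_3, k_3) = 0x08AD05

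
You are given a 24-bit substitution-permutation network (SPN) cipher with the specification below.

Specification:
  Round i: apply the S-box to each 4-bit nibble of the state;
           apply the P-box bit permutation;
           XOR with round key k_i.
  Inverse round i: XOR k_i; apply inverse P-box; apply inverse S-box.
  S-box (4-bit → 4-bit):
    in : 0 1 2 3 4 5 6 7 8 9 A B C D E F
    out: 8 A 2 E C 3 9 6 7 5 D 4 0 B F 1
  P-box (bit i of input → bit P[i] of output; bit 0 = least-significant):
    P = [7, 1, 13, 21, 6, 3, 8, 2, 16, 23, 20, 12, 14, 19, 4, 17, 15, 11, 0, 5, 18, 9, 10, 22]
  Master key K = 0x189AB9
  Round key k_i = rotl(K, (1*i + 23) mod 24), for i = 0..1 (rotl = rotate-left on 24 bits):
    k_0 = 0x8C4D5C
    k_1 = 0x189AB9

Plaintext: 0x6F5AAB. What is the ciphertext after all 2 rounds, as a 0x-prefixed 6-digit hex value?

0x5CB007

s_0 = plaintext = 0x6F5AAB
s_1 = Round(s_0, k_0) = 0xD1BC18
s_2 = Round(s_1, k_1) = 0x5CB007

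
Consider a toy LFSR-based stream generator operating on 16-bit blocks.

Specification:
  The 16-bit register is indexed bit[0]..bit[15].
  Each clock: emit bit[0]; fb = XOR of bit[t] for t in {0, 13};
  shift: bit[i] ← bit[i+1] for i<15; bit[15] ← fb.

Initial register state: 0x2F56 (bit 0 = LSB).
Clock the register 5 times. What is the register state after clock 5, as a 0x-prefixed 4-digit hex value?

reg_0 = 0x2F56
clock 1: out=0, reg = 0x97AB
clock 2: out=1, reg = 0xCBD5
clock 3: out=1, reg = 0xE5EA
clock 4: out=0, reg = 0xF2F5
clock 5: out=1, reg = 0x797A

0x797A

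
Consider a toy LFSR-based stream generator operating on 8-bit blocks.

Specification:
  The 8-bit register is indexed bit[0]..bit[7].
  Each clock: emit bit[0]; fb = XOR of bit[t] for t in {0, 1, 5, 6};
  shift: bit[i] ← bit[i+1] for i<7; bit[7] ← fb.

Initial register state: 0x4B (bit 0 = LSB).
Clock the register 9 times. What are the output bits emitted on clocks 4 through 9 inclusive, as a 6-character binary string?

100101

reg_0 = 0x4B
clock 1: out=1, reg = 0xA5
clock 2: out=1, reg = 0x52
clock 3: out=0, reg = 0x29
clock 4: out=1, reg = 0x14
clock 5: out=0, reg = 0x0A
clock 6: out=0, reg = 0x85
clock 7: out=1, reg = 0xC2
clock 8: out=0, reg = 0x61
clock 9: out=1, reg = 0xB0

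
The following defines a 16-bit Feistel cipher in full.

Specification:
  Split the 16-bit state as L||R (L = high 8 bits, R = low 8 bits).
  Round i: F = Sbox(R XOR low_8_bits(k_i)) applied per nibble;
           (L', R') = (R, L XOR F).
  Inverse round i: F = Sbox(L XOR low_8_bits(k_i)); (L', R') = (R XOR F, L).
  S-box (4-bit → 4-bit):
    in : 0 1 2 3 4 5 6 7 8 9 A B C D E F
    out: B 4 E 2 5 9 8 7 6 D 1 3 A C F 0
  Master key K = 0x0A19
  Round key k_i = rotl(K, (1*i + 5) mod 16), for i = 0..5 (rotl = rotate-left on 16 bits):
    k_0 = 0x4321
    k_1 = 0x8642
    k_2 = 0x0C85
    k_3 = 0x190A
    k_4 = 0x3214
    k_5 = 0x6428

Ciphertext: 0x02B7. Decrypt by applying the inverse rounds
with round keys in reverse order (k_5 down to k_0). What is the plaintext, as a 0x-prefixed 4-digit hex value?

0x3D92

s_0 = ciphertext = 0x02B7
s_1 = InvRound(s_0, k_5) = 0x5602
s_2 = InvRound(s_1, k_4) = 0x5C56
s_3 = InvRound(s_2, k_3) = 0xCE5C
s_4 = InvRound(s_3, k_2) = 0x0FCE
s_5 = InvRound(s_4, k_1) = 0x920F
s_6 = InvRound(s_5, k_0) = 0x3D92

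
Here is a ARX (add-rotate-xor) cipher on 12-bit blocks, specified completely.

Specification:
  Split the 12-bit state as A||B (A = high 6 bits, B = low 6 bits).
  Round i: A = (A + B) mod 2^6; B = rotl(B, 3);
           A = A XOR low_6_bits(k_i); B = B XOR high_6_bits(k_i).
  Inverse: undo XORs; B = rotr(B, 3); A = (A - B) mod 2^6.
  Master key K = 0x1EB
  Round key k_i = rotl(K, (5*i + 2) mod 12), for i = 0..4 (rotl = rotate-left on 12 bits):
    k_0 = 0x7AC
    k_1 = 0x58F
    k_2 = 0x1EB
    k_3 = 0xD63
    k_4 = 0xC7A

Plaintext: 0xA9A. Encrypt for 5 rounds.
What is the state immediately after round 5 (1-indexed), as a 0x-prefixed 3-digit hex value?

0x867

s_0 = plaintext = 0xA9A
s_1 = Round(s_0, k_0) = 0xA0D
s_2 = Round(s_1, k_1) = 0xEBF
s_3 = Round(s_2, k_2) = 0x4B8
s_4 = Round(s_3, k_3) = 0xA72
s_5 = Round(s_4, k_4) = 0x867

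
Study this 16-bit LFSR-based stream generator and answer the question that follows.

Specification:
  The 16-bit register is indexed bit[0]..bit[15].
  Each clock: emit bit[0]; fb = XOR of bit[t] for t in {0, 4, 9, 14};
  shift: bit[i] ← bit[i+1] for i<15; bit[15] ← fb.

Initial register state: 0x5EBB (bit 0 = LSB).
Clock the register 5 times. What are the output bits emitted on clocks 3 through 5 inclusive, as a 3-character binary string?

reg_0 = 0x5EBB
clock 1: out=1, reg = 0x2F5D
clock 2: out=1, reg = 0x97AE
clock 3: out=0, reg = 0xCBD7
clock 4: out=1, reg = 0x65EB
clock 5: out=1, reg = 0x32F5

011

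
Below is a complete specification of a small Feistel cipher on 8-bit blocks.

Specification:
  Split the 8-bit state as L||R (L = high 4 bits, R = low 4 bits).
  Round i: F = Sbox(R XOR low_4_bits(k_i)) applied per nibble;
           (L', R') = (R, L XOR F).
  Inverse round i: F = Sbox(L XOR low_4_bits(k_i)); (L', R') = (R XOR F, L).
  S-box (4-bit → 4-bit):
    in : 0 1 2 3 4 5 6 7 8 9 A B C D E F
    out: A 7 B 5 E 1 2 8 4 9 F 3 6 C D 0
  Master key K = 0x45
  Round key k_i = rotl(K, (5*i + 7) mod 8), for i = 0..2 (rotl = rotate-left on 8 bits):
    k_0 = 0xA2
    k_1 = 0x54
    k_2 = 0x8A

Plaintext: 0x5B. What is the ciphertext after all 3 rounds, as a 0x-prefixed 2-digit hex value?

0xFD

s_0 = plaintext = 0x5B
s_1 = Round(s_0, k_0) = 0xBC
s_2 = Round(s_1, k_1) = 0xCF
s_3 = Round(s_2, k_2) = 0xFD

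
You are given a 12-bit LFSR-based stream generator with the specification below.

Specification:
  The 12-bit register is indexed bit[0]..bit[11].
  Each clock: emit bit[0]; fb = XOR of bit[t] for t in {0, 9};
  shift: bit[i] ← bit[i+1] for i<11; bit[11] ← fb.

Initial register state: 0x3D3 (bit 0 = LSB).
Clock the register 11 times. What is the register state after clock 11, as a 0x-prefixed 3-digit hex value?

reg_0 = 0x3D3
clock 1: out=1, reg = 0x1E9
clock 2: out=1, reg = 0x8F4
clock 3: out=0, reg = 0x47A
clock 4: out=0, reg = 0x23D
clock 5: out=1, reg = 0x11E
clock 6: out=0, reg = 0x08F
clock 7: out=1, reg = 0x847
clock 8: out=1, reg = 0xC23
clock 9: out=1, reg = 0xE11
clock 10: out=1, reg = 0x708
clock 11: out=0, reg = 0xB84

0xB84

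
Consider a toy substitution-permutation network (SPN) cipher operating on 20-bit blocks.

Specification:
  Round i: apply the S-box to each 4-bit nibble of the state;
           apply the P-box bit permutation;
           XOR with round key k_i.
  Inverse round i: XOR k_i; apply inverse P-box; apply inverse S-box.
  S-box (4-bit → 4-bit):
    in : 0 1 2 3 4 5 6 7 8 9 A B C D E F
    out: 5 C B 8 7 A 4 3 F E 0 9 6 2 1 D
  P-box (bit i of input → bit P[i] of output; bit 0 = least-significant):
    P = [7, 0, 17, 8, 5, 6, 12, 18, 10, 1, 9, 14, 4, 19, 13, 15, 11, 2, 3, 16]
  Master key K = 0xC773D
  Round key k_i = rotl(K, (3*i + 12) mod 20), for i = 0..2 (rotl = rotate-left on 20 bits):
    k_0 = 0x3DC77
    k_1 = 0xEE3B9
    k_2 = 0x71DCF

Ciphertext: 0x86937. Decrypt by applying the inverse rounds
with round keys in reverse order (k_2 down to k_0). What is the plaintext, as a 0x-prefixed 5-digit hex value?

0x6D897

s_0 = ciphertext = 0x86937
s_1 = InvRound(s_0, k_2) = 0x14B80
s_2 = InvRound(s_1, k_1) = 0xF8ABC
s_3 = InvRound(s_2, k_0) = 0x6D897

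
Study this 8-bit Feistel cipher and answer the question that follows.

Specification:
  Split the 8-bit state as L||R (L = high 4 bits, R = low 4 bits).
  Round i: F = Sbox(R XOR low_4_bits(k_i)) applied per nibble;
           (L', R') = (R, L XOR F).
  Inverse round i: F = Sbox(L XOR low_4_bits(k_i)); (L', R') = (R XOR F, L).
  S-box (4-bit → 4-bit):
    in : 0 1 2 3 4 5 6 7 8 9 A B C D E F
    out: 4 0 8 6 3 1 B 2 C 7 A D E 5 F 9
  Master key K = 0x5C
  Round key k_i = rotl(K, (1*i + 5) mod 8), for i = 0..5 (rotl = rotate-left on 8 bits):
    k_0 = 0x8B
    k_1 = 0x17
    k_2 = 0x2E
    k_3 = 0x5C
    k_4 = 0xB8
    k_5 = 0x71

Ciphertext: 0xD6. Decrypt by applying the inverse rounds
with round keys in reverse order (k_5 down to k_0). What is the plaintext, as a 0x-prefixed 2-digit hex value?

0x57

s_0 = ciphertext = 0xD6
s_1 = InvRound(s_0, k_5) = 0x8D
s_2 = InvRound(s_1, k_4) = 0x98
s_3 = InvRound(s_2, k_3) = 0x99
s_4 = InvRound(s_3, k_2) = 0xB9
s_5 = InvRound(s_4, k_1) = 0x7B
s_6 = InvRound(s_5, k_0) = 0x57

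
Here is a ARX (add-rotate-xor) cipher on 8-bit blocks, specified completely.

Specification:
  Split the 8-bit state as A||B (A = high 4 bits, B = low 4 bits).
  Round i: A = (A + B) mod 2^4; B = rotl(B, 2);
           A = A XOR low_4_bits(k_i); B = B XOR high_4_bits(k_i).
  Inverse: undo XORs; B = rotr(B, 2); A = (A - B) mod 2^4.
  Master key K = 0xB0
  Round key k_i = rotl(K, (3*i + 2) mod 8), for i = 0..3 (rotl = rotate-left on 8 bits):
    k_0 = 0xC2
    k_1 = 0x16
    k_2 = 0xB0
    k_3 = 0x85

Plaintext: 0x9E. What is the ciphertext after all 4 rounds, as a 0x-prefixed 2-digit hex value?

0xBA

s_0 = plaintext = 0x9E
s_1 = Round(s_0, k_0) = 0x57
s_2 = Round(s_1, k_1) = 0xAC
s_3 = Round(s_2, k_2) = 0x68
s_4 = Round(s_3, k_3) = 0xBA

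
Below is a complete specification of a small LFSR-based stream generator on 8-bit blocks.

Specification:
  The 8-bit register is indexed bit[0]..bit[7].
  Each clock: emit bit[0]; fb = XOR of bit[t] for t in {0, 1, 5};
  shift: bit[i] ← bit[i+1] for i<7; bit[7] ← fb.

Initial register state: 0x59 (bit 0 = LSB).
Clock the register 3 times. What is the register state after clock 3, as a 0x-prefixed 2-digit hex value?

0xEB

reg_0 = 0x59
clock 1: out=1, reg = 0xAC
clock 2: out=0, reg = 0xD6
clock 3: out=0, reg = 0xEB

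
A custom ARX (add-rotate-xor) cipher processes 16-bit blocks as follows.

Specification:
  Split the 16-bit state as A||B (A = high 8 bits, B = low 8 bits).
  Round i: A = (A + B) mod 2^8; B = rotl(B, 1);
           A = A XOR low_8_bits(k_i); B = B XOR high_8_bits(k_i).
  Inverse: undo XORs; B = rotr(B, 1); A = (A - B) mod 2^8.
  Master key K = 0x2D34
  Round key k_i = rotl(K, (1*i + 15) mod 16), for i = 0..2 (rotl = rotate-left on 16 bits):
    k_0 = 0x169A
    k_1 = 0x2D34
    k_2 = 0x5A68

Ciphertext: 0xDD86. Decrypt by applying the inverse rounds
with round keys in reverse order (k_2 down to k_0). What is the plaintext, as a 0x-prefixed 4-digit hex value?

s_0 = ciphertext = 0xDD86
s_1 = InvRound(s_0, k_2) = 0x476E
s_2 = InvRound(s_1, k_1) = 0xD2A1
s_3 = InvRound(s_2, k_0) = 0x6DDB

0x6DDB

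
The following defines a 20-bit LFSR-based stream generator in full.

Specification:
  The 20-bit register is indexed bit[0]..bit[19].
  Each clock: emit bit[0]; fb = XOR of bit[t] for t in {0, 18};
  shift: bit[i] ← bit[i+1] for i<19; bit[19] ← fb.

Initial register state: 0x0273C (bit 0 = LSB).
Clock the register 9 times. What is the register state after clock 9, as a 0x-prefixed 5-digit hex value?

0x86013

reg_0 = 0x0273C
clock 1: out=0, reg = 0x0139E
clock 2: out=0, reg = 0x009CF
clock 3: out=1, reg = 0x804E7
clock 4: out=1, reg = 0xC0273
clock 5: out=1, reg = 0x60139
clock 6: out=1, reg = 0x3009C
clock 7: out=0, reg = 0x1804E
clock 8: out=0, reg = 0x0C027
clock 9: out=1, reg = 0x86013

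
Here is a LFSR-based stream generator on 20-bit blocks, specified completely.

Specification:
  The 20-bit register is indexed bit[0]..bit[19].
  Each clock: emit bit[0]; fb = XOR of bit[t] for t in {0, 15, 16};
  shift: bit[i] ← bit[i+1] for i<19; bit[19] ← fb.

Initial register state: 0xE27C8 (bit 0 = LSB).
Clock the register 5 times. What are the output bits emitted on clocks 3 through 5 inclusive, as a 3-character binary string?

reg_0 = 0xE27C8
clock 1: out=0, reg = 0x713E4
clock 2: out=0, reg = 0xB89F2
clock 3: out=0, reg = 0x5C4F9
clock 4: out=1, reg = 0xAE27C
clock 5: out=0, reg = 0xD713E

010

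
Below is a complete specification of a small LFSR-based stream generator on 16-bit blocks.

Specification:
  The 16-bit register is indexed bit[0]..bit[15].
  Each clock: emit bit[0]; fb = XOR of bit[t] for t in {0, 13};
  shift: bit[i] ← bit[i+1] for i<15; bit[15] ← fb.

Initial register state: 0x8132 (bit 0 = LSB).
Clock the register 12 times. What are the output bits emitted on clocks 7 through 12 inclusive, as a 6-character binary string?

reg_0 = 0x8132
clock 1: out=0, reg = 0x4099
clock 2: out=1, reg = 0xA04C
clock 3: out=0, reg = 0xD026
clock 4: out=0, reg = 0x6813
clock 5: out=1, reg = 0x3409
clock 6: out=1, reg = 0x1A04
clock 7: out=0, reg = 0x0D02
clock 8: out=0, reg = 0x0681
clock 9: out=1, reg = 0x8340
clock 10: out=0, reg = 0x41A0
clock 11: out=0, reg = 0x20D0
clock 12: out=0, reg = 0x9068

001000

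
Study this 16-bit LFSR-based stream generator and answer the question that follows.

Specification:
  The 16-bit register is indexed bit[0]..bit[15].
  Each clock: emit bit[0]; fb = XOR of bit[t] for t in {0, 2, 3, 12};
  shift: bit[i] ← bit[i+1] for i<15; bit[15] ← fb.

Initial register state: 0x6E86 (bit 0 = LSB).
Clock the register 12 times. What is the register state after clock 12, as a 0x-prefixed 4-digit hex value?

0x6E16

reg_0 = 0x6E86
clock 1: out=0, reg = 0xB743
clock 2: out=1, reg = 0x5BA1
clock 3: out=1, reg = 0x2DD0
clock 4: out=0, reg = 0x16E8
clock 5: out=0, reg = 0x0B74
clock 6: out=0, reg = 0x85BA
clock 7: out=0, reg = 0xC2DD
clock 8: out=1, reg = 0xE16E
clock 9: out=0, reg = 0x70B7
clock 10: out=1, reg = 0xB85B
clock 11: out=1, reg = 0xDC2D
clock 12: out=1, reg = 0x6E16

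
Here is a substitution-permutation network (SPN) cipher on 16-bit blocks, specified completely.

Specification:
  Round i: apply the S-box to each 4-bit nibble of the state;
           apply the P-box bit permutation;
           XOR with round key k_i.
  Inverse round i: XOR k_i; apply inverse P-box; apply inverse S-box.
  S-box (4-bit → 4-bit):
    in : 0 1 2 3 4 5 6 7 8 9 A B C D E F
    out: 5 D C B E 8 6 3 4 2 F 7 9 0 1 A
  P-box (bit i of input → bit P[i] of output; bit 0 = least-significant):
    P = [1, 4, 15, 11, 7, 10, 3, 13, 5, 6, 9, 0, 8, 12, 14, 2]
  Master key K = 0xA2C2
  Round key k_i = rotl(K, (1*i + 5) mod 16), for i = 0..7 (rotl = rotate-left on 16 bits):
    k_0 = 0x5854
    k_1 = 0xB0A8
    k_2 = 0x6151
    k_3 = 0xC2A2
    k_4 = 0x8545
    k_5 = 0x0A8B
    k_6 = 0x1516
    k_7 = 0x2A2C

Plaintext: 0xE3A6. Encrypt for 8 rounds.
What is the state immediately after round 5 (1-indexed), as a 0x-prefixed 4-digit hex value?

0x6A7F

s_0 = plaintext = 0xE3A6
s_1 = Round(s_0, k_0) = 0xFDAD
s_2 = Round(s_1, k_1) = 0x8424
s_3 = Round(s_2, k_2) = 0x8B08
s_4 = Round(s_3, k_3) = 0x004A
s_5 = Round(s_4, k_4) = 0x6A7F
s_6 = Round(s_5, k_5) = 0x547A
s_7 = Round(s_6, k_6) = 0x9BC1
s_8 = Round(s_7, k_7) = 0x90CE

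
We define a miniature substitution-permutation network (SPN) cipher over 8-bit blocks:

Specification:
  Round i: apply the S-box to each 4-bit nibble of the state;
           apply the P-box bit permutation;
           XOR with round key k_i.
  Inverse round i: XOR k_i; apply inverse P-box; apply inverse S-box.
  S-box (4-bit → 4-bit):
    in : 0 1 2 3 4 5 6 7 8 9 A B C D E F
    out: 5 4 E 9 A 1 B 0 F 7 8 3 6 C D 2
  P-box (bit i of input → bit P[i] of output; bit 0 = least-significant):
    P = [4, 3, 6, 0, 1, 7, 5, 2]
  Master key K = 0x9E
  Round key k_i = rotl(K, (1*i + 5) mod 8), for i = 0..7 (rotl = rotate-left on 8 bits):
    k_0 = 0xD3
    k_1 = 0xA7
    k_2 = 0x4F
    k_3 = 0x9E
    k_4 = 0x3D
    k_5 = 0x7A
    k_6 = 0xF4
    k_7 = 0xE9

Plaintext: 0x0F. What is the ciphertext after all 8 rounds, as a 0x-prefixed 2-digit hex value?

s_0 = plaintext = 0x0F
s_1 = Round(s_0, k_0) = 0xF9
s_2 = Round(s_1, k_1) = 0x7F
s_3 = Round(s_2, k_2) = 0x47
s_4 = Round(s_3, k_3) = 0x1A
s_5 = Round(s_4, k_4) = 0x1C
s_6 = Round(s_5, k_5) = 0x12
s_7 = Round(s_6, k_6) = 0x9D
s_8 = Round(s_7, k_7) = 0x0A

0x0A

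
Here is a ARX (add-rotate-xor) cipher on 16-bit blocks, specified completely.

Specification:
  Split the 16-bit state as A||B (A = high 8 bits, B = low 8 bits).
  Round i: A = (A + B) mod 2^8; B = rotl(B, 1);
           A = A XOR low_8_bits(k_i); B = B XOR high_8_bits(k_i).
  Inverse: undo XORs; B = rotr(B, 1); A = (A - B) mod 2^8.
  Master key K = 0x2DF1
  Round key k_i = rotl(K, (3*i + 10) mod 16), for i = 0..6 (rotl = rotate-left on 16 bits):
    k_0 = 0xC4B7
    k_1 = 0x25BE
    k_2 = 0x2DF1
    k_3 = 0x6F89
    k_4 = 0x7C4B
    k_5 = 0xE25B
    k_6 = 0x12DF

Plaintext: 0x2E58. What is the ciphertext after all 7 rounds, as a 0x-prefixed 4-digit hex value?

s_0 = plaintext = 0x2E58
s_1 = Round(s_0, k_0) = 0x3174
s_2 = Round(s_1, k_1) = 0x1BCD
s_3 = Round(s_2, k_2) = 0x19B6
s_4 = Round(s_3, k_3) = 0x4602
s_5 = Round(s_4, k_4) = 0x0378
s_6 = Round(s_5, k_5) = 0x2012
s_7 = Round(s_6, k_6) = 0xED36

0xED36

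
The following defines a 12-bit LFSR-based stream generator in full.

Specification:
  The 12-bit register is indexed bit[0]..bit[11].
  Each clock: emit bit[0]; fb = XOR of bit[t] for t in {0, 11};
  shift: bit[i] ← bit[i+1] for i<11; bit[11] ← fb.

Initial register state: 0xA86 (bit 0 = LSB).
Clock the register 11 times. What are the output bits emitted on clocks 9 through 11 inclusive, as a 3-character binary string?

010

reg_0 = 0xA86
clock 1: out=0, reg = 0xD43
clock 2: out=1, reg = 0x6A1
clock 3: out=1, reg = 0xB50
clock 4: out=0, reg = 0xDA8
clock 5: out=0, reg = 0xED4
clock 6: out=0, reg = 0xF6A
clock 7: out=0, reg = 0xFB5
clock 8: out=1, reg = 0x7DA
clock 9: out=0, reg = 0x3ED
clock 10: out=1, reg = 0x9F6
clock 11: out=0, reg = 0xCFB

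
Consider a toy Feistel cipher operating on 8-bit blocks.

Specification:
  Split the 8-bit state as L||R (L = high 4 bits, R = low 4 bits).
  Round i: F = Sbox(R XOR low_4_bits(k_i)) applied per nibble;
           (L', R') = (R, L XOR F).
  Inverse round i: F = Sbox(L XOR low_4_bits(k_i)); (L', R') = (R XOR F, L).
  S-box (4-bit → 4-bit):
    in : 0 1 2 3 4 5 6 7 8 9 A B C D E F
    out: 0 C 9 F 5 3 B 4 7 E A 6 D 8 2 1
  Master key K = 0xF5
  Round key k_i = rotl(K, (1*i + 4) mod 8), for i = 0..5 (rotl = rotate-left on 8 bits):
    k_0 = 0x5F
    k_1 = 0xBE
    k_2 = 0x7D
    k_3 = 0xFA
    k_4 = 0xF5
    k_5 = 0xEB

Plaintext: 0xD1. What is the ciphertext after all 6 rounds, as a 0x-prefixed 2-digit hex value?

0x97

s_0 = plaintext = 0xD1
s_1 = Round(s_0, k_0) = 0x1F
s_2 = Round(s_1, k_1) = 0xFD
s_3 = Round(s_2, k_2) = 0xDF
s_4 = Round(s_3, k_3) = 0xFE
s_5 = Round(s_4, k_4) = 0xE9
s_6 = Round(s_5, k_5) = 0x97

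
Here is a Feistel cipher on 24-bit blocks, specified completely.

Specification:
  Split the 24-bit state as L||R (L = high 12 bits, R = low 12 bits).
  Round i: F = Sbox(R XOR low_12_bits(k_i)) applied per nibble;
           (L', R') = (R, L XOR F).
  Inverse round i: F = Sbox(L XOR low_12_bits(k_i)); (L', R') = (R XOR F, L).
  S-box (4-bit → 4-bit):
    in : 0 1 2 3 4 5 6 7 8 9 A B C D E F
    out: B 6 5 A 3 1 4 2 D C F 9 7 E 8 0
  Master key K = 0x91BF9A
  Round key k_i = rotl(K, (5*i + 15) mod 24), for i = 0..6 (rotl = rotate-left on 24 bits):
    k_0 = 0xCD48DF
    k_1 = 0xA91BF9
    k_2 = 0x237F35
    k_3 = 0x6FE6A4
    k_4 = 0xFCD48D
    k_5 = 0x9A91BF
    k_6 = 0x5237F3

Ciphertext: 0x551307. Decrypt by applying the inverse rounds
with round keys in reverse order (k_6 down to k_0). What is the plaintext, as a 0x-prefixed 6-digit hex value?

0x8459E4

s_0 = ciphertext = 0x551307
s_1 = InvRound(s_0, k_6) = 0x6F2551
s_2 = InvRound(s_1, k_5) = 0x76F6F2
s_3 = InvRound(s_2, k_4) = 0xC7776F
s_4 = InvRound(s_3, k_3) = 0x885C77
s_5 = InvRound(s_4, k_2) = 0xEEC885
s_6 = InvRound(s_5, k_1) = 0x9E4EEC
s_7 = InvRound(s_6, k_0) = 0x8459E4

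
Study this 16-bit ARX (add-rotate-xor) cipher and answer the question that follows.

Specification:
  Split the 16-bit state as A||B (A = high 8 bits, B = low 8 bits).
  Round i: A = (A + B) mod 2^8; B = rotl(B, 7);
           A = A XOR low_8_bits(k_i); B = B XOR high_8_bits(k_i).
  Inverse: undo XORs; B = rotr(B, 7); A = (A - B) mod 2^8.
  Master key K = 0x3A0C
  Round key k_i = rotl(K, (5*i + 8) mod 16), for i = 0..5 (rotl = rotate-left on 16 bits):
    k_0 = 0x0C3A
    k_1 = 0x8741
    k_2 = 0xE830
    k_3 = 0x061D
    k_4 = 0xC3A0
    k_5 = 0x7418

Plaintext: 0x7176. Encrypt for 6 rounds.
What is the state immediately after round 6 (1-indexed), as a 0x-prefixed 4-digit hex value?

s_0 = plaintext = 0x7176
s_1 = Round(s_0, k_0) = 0xDD37
s_2 = Round(s_1, k_1) = 0x551C
s_3 = Round(s_2, k_2) = 0x41E6
s_4 = Round(s_3, k_3) = 0x3A75
s_5 = Round(s_4, k_4) = 0x0F79
s_6 = Round(s_5, k_5) = 0x90C8

0x90C8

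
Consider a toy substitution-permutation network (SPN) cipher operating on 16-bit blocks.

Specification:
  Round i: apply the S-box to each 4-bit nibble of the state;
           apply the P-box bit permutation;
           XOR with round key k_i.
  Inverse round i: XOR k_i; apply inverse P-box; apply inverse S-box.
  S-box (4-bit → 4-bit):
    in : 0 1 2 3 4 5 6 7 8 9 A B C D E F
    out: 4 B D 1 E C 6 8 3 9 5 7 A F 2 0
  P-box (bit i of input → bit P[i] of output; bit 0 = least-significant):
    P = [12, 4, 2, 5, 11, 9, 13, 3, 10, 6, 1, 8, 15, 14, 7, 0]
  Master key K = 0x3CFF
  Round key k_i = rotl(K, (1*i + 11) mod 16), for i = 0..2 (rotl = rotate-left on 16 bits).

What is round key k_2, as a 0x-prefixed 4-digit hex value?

0xE79F

K = 0x3CFF
k_0 = rotl(K, (1*0+11) mod 16) = rotl(K, 11) = 0xF9E7
k_1 = rotl(K, (1*1+11) mod 16) = rotl(K, 12) = 0xF3CF
k_2 = rotl(K, (1*2+11) mod 16) = rotl(K, 13) = 0xE79F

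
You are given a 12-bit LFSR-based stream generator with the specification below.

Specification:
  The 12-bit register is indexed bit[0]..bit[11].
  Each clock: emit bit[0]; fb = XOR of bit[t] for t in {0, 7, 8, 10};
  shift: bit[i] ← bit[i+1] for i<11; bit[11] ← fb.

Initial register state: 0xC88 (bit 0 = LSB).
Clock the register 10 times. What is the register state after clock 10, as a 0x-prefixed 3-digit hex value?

reg_0 = 0xC88
clock 1: out=0, reg = 0x644
clock 2: out=0, reg = 0xB22
clock 3: out=0, reg = 0xD91
clock 4: out=1, reg = 0x6C8
clock 5: out=0, reg = 0x364
clock 6: out=0, reg = 0x9B2
clock 7: out=0, reg = 0x4D9
clock 8: out=1, reg = 0xA6C
clock 9: out=0, reg = 0x536
clock 10: out=0, reg = 0x29B

0x29B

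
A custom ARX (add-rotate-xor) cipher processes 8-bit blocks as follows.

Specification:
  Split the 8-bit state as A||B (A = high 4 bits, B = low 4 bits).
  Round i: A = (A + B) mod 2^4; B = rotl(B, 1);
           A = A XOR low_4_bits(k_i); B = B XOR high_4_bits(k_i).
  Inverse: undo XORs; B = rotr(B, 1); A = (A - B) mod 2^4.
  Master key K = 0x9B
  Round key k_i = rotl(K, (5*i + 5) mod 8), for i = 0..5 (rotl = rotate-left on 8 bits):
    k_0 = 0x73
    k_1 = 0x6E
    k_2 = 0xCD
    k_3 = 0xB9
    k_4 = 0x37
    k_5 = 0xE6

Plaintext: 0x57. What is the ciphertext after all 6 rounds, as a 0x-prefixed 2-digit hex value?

s_0 = plaintext = 0x57
s_1 = Round(s_0, k_0) = 0xF9
s_2 = Round(s_1, k_1) = 0x65
s_3 = Round(s_2, k_2) = 0x66
s_4 = Round(s_3, k_3) = 0x57
s_5 = Round(s_4, k_4) = 0xBD
s_6 = Round(s_5, k_5) = 0xE5

0xE5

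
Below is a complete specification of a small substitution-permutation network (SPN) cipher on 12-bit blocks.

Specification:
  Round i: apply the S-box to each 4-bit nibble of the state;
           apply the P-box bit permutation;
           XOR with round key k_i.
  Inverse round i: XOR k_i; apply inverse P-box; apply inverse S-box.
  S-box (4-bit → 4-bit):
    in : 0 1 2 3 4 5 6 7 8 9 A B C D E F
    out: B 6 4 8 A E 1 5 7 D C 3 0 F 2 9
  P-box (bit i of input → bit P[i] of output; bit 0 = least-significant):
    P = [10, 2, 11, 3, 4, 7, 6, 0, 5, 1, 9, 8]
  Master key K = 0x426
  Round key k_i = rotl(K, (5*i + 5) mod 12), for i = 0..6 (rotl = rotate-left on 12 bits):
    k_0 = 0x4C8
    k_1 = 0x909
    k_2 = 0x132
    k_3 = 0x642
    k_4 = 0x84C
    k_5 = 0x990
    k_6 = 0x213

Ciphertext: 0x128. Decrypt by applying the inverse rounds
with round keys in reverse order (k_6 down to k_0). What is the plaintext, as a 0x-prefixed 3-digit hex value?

s_0 = ciphertext = 0x128
s_1 = InvRound(s_0, k_6) = 0xDF3
s_2 = InvRound(s_1, k_5) = 0xBA6
s_3 = InvRound(s_2, k_4) = 0xD13
s_4 = InvRound(s_3, k_3) = 0xA92
s_5 = InvRound(s_4, k_2) = 0x9E2
s_6 = InvRound(s_5, k_1) = 0xB53
s_7 = InvRound(s_6, k_0) = 0x509

0x509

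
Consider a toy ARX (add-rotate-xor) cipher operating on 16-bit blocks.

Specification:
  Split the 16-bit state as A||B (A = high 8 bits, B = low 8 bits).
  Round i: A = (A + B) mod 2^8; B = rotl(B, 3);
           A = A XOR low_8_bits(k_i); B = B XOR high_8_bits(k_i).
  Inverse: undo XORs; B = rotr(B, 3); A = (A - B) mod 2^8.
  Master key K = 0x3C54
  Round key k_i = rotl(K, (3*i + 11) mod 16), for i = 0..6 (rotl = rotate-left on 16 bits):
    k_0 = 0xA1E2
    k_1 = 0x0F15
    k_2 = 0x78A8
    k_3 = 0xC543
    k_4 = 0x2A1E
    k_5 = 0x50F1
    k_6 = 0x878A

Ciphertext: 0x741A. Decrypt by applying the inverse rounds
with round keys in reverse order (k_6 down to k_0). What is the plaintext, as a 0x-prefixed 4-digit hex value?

s_0 = ciphertext = 0x741A
s_1 = InvRound(s_0, k_6) = 0x4BB3
s_2 = InvRound(s_1, k_5) = 0x3E7C
s_3 = InvRound(s_2, k_4) = 0x56CA
s_4 = InvRound(s_3, k_3) = 0x34E1
s_5 = InvRound(s_4, k_2) = 0x6933
s_6 = InvRound(s_5, k_1) = 0xF587
s_7 = InvRound(s_6, k_0) = 0x53C4

0x53C4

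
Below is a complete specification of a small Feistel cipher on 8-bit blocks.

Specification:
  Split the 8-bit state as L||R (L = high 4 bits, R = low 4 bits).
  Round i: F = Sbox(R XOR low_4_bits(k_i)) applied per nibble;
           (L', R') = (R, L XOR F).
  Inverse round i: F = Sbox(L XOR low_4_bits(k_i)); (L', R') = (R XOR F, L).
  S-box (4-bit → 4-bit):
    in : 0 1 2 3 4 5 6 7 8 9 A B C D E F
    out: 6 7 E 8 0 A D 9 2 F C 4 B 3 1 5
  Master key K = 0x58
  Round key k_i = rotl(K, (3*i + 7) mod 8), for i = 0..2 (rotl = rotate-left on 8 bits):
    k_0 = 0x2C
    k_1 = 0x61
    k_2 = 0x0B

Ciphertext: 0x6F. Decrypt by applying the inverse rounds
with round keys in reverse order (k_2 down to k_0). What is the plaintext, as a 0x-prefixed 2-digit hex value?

s_0 = ciphertext = 0x6F
s_1 = InvRound(s_0, k_2) = 0xC6
s_2 = InvRound(s_1, k_1) = 0x5C
s_3 = InvRound(s_2, k_0) = 0x35

0x35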